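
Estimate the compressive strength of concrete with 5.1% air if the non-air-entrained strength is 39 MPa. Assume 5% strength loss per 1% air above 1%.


Strength loss = (5.1 - 1) * 5 = 20.5%
f'c = 39 * (1 - 20.5/100)
= 31.01 MPa

31.01


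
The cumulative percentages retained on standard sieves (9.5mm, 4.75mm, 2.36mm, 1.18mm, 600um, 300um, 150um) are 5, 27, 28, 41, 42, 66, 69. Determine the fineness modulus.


FM = sum(cumulative % retained) / 100
= 278 / 100
= 2.78

2.78


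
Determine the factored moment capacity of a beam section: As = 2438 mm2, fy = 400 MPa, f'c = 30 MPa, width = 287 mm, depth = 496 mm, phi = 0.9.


a = As * fy / (0.85 * f'c * b)
= 2438 * 400 / (0.85 * 30 * 287)
= 133.2513 mm
Mn = As * fy * (d - a/2) / 10^6
= 418.7258 kN-m
phi*Mn = 0.9 * 418.7258 = 376.85 kN-m

376.85


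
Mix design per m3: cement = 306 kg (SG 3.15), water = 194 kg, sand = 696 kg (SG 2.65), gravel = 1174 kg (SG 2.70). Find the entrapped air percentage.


Vol cement = 306 / (3.15 * 1000) = 0.097143 m3
Vol water = 194 / 1000 = 0.194 m3
Vol sand = 696 / (2.65 * 1000) = 0.262642 m3
Vol gravel = 1174 / (2.70 * 1000) = 0.434815 m3
Total solid + water volume = 0.988599 m3
Air = (1 - 0.988599) * 100 = 1.14%

1.14


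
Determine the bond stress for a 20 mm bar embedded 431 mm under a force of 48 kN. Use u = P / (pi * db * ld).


u = P / (pi * db * ld)
= 48 * 1000 / (pi * 20 * 431)
= 1.772 MPa

1.772


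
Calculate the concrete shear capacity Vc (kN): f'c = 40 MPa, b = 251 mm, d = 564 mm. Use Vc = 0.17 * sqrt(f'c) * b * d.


Vc = 0.17 * sqrt(40) * 251 * 564 / 1000
= 152.21 kN

152.21


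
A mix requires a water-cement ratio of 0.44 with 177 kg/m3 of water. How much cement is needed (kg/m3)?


Cement = water / (w/c)
= 177 / 0.44
= 402.3 kg/m3

402.3


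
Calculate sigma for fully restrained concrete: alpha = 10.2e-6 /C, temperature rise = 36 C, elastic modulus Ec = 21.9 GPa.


sigma = alpha * dT * Ec
= 10.2e-6 * 36 * 21.9 * 1000
= 8.042 MPa

8.042


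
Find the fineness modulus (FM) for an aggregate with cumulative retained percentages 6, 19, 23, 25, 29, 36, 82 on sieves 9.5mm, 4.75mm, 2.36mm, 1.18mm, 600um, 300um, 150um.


FM = sum(cumulative % retained) / 100
= 220 / 100
= 2.2

2.2


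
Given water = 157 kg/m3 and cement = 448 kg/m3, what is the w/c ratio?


w/c = water / cement
w/c = 157 / 448 = 0.35

0.35


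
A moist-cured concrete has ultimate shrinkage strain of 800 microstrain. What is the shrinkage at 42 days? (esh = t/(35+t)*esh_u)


esh(42) = 42 / (35 + 42) * 800
= 42 / 77 * 800
= 436.4 microstrain

436.4


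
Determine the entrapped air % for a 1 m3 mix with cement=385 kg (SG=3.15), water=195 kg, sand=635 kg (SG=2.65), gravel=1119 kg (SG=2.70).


Vol cement = 385 / (3.15 * 1000) = 0.122222 m3
Vol water = 195 / 1000 = 0.195 m3
Vol sand = 635 / (2.65 * 1000) = 0.239623 m3
Vol gravel = 1119 / (2.70 * 1000) = 0.414444 m3
Total solid + water volume = 0.971289 m3
Air = (1 - 0.971289) * 100 = 2.87%

2.87


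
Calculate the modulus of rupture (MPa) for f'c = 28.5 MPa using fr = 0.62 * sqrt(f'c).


fr = 0.62 * sqrt(28.5)
= 3.31 MPa

3.31


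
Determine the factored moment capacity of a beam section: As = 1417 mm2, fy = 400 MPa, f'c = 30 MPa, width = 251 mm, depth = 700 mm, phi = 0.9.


a = As * fy / (0.85 * f'c * b)
= 1417 * 400 / (0.85 * 30 * 251)
= 88.5556 mm
Mn = As * fy * (d - a/2) / 10^6
= 371.6633 kN-m
phi*Mn = 0.9 * 371.6633 = 334.5 kN-m

334.5


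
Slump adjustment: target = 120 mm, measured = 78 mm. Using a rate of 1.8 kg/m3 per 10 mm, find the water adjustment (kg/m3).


Difference = 120 - 78 = 42 mm
Water adjustment = 42 * 1.8 / 10 = 7.6 kg/m3

7.6


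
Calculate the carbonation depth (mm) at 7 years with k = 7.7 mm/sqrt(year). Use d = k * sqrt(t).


depth = k * sqrt(t)
= 7.7 * sqrt(7)
= 20.37 mm

20.37


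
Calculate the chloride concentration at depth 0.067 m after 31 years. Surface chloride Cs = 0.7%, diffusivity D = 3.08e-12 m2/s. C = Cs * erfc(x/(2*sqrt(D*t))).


t_seconds = 31 * 365.25 * 24 * 3600 = 978285600.0 s
arg = 0.067 / (2 * sqrt(3.08e-12 * 978285600.0))
= 0.6103
erfc(0.6103) = 0.3881
C = 0.7 * 0.3881 = 0.2717%

0.2717


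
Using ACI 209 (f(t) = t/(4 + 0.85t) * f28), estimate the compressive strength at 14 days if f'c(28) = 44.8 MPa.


f(14) = 14 / (4 + 0.85 * 14) * 44.8
= 14 / 15.9 * 44.8
= 39.45 MPa

39.45


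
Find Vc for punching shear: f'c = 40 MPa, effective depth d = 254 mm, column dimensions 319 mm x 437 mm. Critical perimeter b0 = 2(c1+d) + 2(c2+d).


b0 = 2*(319 + 254) + 2*(437 + 254) = 2528 mm
Vc = 0.33 * sqrt(40) * 2528 * 254 / 1000
= 1340.15 kN

1340.15


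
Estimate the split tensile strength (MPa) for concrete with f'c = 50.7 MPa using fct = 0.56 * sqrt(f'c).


fct = 0.56 * sqrt(50.7)
= 0.56 * 7.12
= 3.987 MPa

3.987


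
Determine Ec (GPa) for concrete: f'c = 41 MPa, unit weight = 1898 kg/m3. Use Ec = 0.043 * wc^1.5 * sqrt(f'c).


Ec = 0.043 * 1898^1.5 * sqrt(41) / 1000
= 22.77 GPa

22.77


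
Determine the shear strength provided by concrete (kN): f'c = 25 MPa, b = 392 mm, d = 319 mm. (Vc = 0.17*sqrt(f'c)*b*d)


Vc = 0.17 * sqrt(25) * 392 * 319 / 1000
= 106.29 kN

106.29


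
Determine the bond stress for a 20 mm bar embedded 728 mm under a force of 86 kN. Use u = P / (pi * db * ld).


u = P / (pi * db * ld)
= 86 * 1000 / (pi * 20 * 728)
= 1.88 MPa

1.88


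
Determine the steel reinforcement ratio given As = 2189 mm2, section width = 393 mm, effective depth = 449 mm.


rho = As / (b * d)
= 2189 / (393 * 449)
= 0.0124

0.0124


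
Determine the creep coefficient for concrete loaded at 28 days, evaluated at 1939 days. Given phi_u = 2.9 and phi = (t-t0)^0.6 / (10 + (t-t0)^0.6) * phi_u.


dt = 1939 - 28 = 1911
phi = 1911^0.6 / (10 + 1911^0.6) * 2.9
= 2.619

2.619


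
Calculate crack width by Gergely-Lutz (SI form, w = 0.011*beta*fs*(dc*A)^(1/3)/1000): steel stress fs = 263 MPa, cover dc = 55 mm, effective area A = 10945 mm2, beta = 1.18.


w = 0.011 * beta * fs * (dc * A)^(1/3) / 1000
= 0.011 * 1.18 * 263 * (55 * 10945)^(1/3) / 1000
= 0.288 mm

0.288


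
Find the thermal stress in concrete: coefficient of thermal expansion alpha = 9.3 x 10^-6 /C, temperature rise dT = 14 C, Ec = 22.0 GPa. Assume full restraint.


sigma = alpha * dT * Ec
= 9.3e-6 * 14 * 22.0 * 1000
= 2.864 MPa

2.864


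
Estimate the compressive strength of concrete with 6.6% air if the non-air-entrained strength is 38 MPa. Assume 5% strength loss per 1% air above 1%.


Strength loss = (6.6 - 1) * 5 = 28.0%
f'c = 38 * (1 - 28.0/100)
= 27.36 MPa

27.36


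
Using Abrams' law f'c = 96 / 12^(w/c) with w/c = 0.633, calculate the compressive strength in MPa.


f'c = 96 / 12^0.633
= 96 / 4.821
= 19.91 MPa

19.91


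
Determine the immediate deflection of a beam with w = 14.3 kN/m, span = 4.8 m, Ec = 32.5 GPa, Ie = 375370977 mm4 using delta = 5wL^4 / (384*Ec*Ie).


Convert: L = 4.8 m = 4800 mm, Ec = 32.5 GPa = 32500 MPa
delta = 5 * 14.3 * 4800^4 / (384 * 32500 * 375370977)
= 8.1 mm

8.1


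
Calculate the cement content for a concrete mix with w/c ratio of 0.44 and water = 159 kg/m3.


Cement = water / (w/c)
= 159 / 0.44
= 361.4 kg/m3

361.4


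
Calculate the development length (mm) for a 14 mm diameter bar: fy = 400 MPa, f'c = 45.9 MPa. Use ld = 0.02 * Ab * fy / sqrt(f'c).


Ab = pi * 14^2 / 4 = 153.938 mm2
ld = 0.02 * 153.938 * 400 / sqrt(45.9)
= 181.8 mm

181.8


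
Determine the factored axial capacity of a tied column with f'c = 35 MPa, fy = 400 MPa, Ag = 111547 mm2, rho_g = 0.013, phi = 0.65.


Ast = rho * Ag = 0.013 * 111547 = 1450.111 mm2
phi*Pn = 0.65 * 0.80 * (0.85 * 35 * (111547 - 1450.111) + 400 * 1450.111) / 1000
= 2004.82 kN

2004.82


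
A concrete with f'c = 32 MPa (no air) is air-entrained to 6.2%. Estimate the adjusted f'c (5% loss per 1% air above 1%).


Strength loss = (6.2 - 1) * 5 = 26.0%
f'c = 32 * (1 - 26.0/100)
= 23.68 MPa

23.68


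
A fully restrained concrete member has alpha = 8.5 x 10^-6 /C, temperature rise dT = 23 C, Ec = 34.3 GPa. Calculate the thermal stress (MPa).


sigma = alpha * dT * Ec
= 8.5e-6 * 23 * 34.3 * 1000
= 6.706 MPa

6.706


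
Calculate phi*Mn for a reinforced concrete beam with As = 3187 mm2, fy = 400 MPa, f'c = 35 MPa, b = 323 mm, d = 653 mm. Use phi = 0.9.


a = As * fy / (0.85 * f'c * b)
= 3187 * 400 / (0.85 * 35 * 323)
= 132.6638 mm
Mn = As * fy * (d - a/2) / 10^6
= 747.8845 kN-m
phi*Mn = 0.9 * 747.8845 = 673.1 kN-m

673.1


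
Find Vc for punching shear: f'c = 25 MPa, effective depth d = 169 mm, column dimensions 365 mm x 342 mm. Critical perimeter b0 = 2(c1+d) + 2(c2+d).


b0 = 2*(365 + 169) + 2*(342 + 169) = 2090 mm
Vc = 0.33 * sqrt(25) * 2090 * 169 / 1000
= 582.8 kN

582.8


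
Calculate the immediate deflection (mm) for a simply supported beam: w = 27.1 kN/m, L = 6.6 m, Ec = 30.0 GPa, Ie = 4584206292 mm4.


Convert: L = 6.6 m = 6600 mm, Ec = 30.0 GPa = 30000 MPa
delta = 5 * 27.1 * 6600^4 / (384 * 30000 * 4584206292)
= 4.87 mm

4.87


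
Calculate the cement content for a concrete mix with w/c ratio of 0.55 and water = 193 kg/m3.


Cement = water / (w/c)
= 193 / 0.55
= 350.9 kg/m3

350.9


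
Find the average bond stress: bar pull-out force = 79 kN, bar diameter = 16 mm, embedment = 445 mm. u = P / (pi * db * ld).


u = P / (pi * db * ld)
= 79 * 1000 / (pi * 16 * 445)
= 3.532 MPa

3.532


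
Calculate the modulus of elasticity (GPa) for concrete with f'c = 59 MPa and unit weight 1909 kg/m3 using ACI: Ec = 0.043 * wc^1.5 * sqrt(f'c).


Ec = 0.043 * 1909^1.5 * sqrt(59) / 1000
= 27.55 GPa

27.55


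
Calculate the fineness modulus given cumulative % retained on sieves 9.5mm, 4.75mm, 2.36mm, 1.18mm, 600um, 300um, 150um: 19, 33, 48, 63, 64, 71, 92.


FM = sum(cumulative % retained) / 100
= 390 / 100
= 3.9

3.9


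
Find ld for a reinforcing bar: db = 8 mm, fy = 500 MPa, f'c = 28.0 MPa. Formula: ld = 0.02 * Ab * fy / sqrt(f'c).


Ab = pi * 8^2 / 4 = 50.265 mm2
ld = 0.02 * 50.265 * 500 / sqrt(28.0)
= 95.0 mm

95.0


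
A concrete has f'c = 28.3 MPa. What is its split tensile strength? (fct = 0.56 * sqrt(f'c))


fct = 0.56 * sqrt(28.3)
= 0.56 * 5.32
= 2.979 MPa

2.979


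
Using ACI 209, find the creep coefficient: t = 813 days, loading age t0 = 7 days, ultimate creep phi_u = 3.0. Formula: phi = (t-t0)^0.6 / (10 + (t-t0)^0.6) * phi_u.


dt = 813 - 7 = 806
phi = 806^0.6 / (10 + 806^0.6) * 3.0
= 2.542

2.542


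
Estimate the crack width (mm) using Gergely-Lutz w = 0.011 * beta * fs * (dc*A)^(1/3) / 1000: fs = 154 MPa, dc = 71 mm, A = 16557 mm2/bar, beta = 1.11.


w = 0.011 * beta * fs * (dc * A)^(1/3) / 1000
= 0.011 * 1.11 * 154 * (71 * 16557)^(1/3) / 1000
= 0.198 mm

0.198


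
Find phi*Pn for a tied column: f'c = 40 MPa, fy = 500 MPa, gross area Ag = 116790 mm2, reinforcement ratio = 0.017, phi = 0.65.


Ast = rho * Ag = 0.017 * 116790 = 1985.43 mm2
phi*Pn = 0.65 * 0.80 * (0.85 * 40 * (116790 - 1985.43) + 500 * 1985.43) / 1000
= 2545.96 kN

2545.96


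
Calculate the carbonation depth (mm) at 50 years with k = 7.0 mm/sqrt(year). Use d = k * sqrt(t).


depth = k * sqrt(t)
= 7.0 * sqrt(50)
= 49.5 mm

49.5


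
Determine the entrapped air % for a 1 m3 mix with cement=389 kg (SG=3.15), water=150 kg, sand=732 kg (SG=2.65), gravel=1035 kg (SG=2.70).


Vol cement = 389 / (3.15 * 1000) = 0.123492 m3
Vol water = 150 / 1000 = 0.15 m3
Vol sand = 732 / (2.65 * 1000) = 0.276226 m3
Vol gravel = 1035 / (2.70 * 1000) = 0.383333 m3
Total solid + water volume = 0.933052 m3
Air = (1 - 0.933052) * 100 = 6.69%

6.69


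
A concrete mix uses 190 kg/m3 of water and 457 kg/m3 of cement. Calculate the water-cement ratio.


w/c = water / cement
w/c = 190 / 457 = 0.416

0.416


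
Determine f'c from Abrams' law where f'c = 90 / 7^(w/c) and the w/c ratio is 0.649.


f'c = 90 / 7^0.649
= 90 / 3.536
= 25.46 MPa

25.46


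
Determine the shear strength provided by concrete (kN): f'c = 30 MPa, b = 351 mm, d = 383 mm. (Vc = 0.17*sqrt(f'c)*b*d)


Vc = 0.17 * sqrt(30) * 351 * 383 / 1000
= 125.17 kN

125.17


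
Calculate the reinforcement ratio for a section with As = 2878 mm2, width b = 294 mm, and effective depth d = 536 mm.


rho = As / (b * d)
= 2878 / (294 * 536)
= 0.0183

0.0183


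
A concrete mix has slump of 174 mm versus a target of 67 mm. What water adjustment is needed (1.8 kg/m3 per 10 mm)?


Difference = 67 - 174 = -107 mm
Water adjustment = -107 * 1.8 / 10 = -19.3 kg/m3

-19.3


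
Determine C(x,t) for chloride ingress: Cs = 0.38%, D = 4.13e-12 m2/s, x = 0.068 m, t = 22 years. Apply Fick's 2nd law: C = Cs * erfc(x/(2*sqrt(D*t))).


t_seconds = 22 * 365.25 * 24 * 3600 = 694267200.0 s
arg = 0.068 / (2 * sqrt(4.13e-12 * 694267200.0))
= 0.635
erfc(0.635) = 0.3692
C = 0.38 * 0.3692 = 0.1403%

0.1403


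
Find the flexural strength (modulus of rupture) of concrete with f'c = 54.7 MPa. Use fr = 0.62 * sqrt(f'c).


fr = 0.62 * sqrt(54.7)
= 4.585 MPa

4.585


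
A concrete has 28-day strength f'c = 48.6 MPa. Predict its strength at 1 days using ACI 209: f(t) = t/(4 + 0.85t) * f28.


f(1) = 1 / (4 + 0.85 * 1) * 48.6
= 1 / 4.85 * 48.6
= 10.02 MPa

10.02


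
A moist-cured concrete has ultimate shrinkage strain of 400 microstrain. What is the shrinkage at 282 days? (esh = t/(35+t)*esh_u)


esh(282) = 282 / (35 + 282) * 400
= 282 / 317 * 400
= 355.8 microstrain

355.8


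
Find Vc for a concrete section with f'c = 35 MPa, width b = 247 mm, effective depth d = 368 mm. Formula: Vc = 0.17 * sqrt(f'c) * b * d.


Vc = 0.17 * sqrt(35) * 247 * 368 / 1000
= 91.42 kN

91.42


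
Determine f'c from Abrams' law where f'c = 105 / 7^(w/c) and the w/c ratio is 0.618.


f'c = 105 / 7^0.618
= 105 / 3.329
= 31.54 MPa

31.54


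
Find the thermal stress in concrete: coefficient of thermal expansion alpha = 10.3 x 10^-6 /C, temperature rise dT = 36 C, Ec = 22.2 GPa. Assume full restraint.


sigma = alpha * dT * Ec
= 10.3e-6 * 36 * 22.2 * 1000
= 8.232 MPa

8.232


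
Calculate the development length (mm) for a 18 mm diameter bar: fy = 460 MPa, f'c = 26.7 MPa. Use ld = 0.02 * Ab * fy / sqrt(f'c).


Ab = pi * 18^2 / 4 = 254.469 mm2
ld = 0.02 * 254.469 * 460 / sqrt(26.7)
= 453.1 mm

453.1


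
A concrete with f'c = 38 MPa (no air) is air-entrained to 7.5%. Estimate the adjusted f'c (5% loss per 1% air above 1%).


Strength loss = (7.5 - 1) * 5 = 32.5%
f'c = 38 * (1 - 32.5/100)
= 25.65 MPa

25.65


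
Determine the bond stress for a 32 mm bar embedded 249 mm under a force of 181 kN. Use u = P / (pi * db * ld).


u = P / (pi * db * ld)
= 181 * 1000 / (pi * 32 * 249)
= 7.231 MPa

7.231


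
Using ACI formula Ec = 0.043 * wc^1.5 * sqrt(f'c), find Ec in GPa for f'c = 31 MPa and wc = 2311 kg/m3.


Ec = 0.043 * 2311^1.5 * sqrt(31) / 1000
= 26.6 GPa

26.6


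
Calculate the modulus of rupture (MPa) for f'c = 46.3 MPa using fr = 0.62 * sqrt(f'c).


fr = 0.62 * sqrt(46.3)
= 4.219 MPa

4.219


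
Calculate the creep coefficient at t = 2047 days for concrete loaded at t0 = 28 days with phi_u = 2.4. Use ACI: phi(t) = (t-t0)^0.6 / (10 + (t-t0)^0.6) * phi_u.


dt = 2047 - 28 = 2019
phi = 2019^0.6 / (10 + 2019^0.6) * 2.4
= 2.174

2.174


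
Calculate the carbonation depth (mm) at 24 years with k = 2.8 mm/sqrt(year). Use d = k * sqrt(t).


depth = k * sqrt(t)
= 2.8 * sqrt(24)
= 13.72 mm

13.72


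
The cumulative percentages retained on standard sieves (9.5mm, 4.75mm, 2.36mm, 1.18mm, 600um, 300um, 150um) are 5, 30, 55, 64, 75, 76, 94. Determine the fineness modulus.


FM = sum(cumulative % retained) / 100
= 399 / 100
= 3.99

3.99


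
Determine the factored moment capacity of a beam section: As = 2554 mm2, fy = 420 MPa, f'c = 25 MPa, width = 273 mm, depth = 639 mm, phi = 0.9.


a = As * fy / (0.85 * f'c * b)
= 2554 * 420 / (0.85 * 25 * 273)
= 184.905 mm
Mn = As * fy * (d - a/2) / 10^6
= 586.2706 kN-m
phi*Mn = 0.9 * 586.2706 = 527.64 kN-m

527.64


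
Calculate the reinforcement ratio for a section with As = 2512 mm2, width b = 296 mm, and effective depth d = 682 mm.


rho = As / (b * d)
= 2512 / (296 * 682)
= 0.0124

0.0124


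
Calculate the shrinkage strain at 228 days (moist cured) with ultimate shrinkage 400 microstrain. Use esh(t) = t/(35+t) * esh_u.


esh(228) = 228 / (35 + 228) * 400
= 228 / 263 * 400
= 346.8 microstrain

346.8


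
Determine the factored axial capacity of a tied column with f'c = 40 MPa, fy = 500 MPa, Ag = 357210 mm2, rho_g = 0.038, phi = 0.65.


Ast = rho * Ag = 0.038 * 357210 = 13573.98 mm2
phi*Pn = 0.65 * 0.80 * (0.85 * 40 * (357210 - 13573.98) + 500 * 13573.98) / 1000
= 9604.72 kN

9604.72


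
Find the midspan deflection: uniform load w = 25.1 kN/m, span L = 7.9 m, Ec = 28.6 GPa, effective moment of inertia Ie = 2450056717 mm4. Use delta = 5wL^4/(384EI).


Convert: L = 7.9 m = 7900 mm, Ec = 28.6 GPa = 28600 MPa
delta = 5 * 25.1 * 7900^4 / (384 * 28600 * 2450056717)
= 18.17 mm

18.17


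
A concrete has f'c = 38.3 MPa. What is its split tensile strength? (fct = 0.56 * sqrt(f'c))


fct = 0.56 * sqrt(38.3)
= 0.56 * 6.189
= 3.466 MPa

3.466


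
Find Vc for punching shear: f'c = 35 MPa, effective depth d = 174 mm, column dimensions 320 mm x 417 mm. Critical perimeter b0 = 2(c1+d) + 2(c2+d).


b0 = 2*(320 + 174) + 2*(417 + 174) = 2170 mm
Vc = 0.33 * sqrt(35) * 2170 * 174 / 1000
= 737.15 kN

737.15


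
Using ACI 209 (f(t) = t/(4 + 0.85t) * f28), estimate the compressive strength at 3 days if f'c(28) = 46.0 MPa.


f(3) = 3 / (4 + 0.85 * 3) * 46.0
= 3 / 6.55 * 46.0
= 21.07 MPa

21.07


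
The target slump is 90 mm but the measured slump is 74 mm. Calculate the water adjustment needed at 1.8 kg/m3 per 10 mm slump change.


Difference = 90 - 74 = 16 mm
Water adjustment = 16 * 1.8 / 10 = 2.9 kg/m3

2.9


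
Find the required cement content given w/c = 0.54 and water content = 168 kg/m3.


Cement = water / (w/c)
= 168 / 0.54
= 311.1 kg/m3

311.1


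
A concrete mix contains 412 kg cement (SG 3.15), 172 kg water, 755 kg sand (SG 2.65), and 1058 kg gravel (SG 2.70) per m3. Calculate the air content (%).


Vol cement = 412 / (3.15 * 1000) = 0.130794 m3
Vol water = 172 / 1000 = 0.172 m3
Vol sand = 755 / (2.65 * 1000) = 0.284906 m3
Vol gravel = 1058 / (2.70 * 1000) = 0.391852 m3
Total solid + water volume = 0.979551 m3
Air = (1 - 0.979551) * 100 = 2.04%

2.04


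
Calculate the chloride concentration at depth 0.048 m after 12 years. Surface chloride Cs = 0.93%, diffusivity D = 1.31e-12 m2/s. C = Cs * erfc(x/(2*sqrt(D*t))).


t_seconds = 12 * 365.25 * 24 * 3600 = 378691200.0 s
arg = 0.048 / (2 * sqrt(1.31e-12 * 378691200.0))
= 1.0775
erfc(1.0775) = 0.1275
C = 0.93 * 0.1275 = 0.1186%

0.1186


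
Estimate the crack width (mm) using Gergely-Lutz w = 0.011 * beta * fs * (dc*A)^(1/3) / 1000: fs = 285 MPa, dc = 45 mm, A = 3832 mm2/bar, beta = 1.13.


w = 0.011 * beta * fs * (dc * A)^(1/3) / 1000
= 0.011 * 1.13 * 285 * (45 * 3832)^(1/3) / 1000
= 0.197 mm

0.197


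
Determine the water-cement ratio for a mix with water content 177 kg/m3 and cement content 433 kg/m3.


w/c = water / cement
w/c = 177 / 433 = 0.409

0.409


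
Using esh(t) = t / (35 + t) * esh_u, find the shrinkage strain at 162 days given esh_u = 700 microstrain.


esh(162) = 162 / (35 + 162) * 700
= 162 / 197 * 700
= 575.6 microstrain

575.6


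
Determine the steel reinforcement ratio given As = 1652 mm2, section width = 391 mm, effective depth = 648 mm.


rho = As / (b * d)
= 1652 / (391 * 648)
= 0.0065

0.0065


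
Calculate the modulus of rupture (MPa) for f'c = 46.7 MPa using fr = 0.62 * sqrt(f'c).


fr = 0.62 * sqrt(46.7)
= 4.237 MPa

4.237


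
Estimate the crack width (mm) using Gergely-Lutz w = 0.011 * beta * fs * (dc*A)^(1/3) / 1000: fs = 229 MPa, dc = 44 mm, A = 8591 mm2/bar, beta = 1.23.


w = 0.011 * beta * fs * (dc * A)^(1/3) / 1000
= 0.011 * 1.23 * 229 * (44 * 8591)^(1/3) / 1000
= 0.224 mm

0.224


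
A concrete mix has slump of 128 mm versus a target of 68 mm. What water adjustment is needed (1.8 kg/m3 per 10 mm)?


Difference = 68 - 128 = -60 mm
Water adjustment = -60 * 1.8 / 10 = -10.8 kg/m3

-10.8


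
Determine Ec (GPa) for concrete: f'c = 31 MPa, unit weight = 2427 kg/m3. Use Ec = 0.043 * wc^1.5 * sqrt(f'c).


Ec = 0.043 * 2427^1.5 * sqrt(31) / 1000
= 28.63 GPa

28.63


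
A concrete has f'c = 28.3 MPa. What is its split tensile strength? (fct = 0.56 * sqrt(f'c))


fct = 0.56 * sqrt(28.3)
= 0.56 * 5.32
= 2.979 MPa

2.979


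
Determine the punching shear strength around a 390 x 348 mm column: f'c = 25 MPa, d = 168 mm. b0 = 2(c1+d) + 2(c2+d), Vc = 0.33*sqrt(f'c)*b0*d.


b0 = 2*(390 + 168) + 2*(348 + 168) = 2148 mm
Vc = 0.33 * sqrt(25) * 2148 * 168 / 1000
= 595.43 kN

595.43


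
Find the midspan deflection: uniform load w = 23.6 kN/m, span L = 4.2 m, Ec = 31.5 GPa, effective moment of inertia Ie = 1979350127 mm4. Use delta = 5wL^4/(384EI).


Convert: L = 4.2 m = 4200 mm, Ec = 31.5 GPa = 31500 MPa
delta = 5 * 23.6 * 4200^4 / (384 * 31500 * 1979350127)
= 1.53 mm

1.53


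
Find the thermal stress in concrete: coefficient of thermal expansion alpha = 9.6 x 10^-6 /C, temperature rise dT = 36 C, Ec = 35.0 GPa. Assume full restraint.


sigma = alpha * dT * Ec
= 9.6e-6 * 36 * 35.0 * 1000
= 12.096 MPa

12.096


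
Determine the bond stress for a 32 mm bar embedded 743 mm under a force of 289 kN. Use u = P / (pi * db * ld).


u = P / (pi * db * ld)
= 289 * 1000 / (pi * 32 * 743)
= 3.869 MPa

3.869


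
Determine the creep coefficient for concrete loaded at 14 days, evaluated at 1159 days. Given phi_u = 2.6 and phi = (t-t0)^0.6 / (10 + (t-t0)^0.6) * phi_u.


dt = 1159 - 14 = 1145
phi = 1145^0.6 / (10 + 1145^0.6) * 2.6
= 2.269

2.269


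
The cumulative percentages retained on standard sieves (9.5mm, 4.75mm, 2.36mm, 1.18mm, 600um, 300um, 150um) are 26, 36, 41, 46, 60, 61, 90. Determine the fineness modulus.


FM = sum(cumulative % retained) / 100
= 360 / 100
= 3.6

3.6


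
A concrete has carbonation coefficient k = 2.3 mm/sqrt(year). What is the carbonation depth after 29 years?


depth = k * sqrt(t)
= 2.3 * sqrt(29)
= 12.39 mm

12.39


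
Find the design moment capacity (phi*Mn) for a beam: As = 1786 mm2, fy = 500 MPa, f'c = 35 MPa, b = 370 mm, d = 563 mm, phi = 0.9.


a = As * fy / (0.85 * f'c * b)
= 1786 * 500 / (0.85 * 35 * 370)
= 81.1265 mm
Mn = As * fy * (d - a/2) / 10^6
= 466.536 kN-m
phi*Mn = 0.9 * 466.536 = 419.88 kN-m

419.88


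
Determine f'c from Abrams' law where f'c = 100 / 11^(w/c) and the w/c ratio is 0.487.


f'c = 100 / 11^0.487
= 100 / 3.215
= 31.11 MPa

31.11


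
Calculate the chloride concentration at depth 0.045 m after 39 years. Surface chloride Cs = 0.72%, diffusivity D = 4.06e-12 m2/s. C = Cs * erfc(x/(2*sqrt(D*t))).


t_seconds = 39 * 365.25 * 24 * 3600 = 1230746400.0 s
arg = 0.045 / (2 * sqrt(4.06e-12 * 1230746400.0))
= 0.3183
erfc(0.3183) = 0.6526
C = 0.72 * 0.6526 = 0.4699%

0.4699


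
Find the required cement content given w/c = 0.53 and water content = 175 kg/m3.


Cement = water / (w/c)
= 175 / 0.53
= 330.2 kg/m3

330.2


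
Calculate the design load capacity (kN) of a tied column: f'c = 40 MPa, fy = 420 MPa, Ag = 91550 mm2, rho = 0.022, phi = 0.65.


Ast = rho * Ag = 0.022 * 91550 = 2014.1 mm2
phi*Pn = 0.65 * 0.80 * (0.85 * 40 * (91550 - 2014.1) + 420 * 2014.1) / 1000
= 2022.87 kN

2022.87


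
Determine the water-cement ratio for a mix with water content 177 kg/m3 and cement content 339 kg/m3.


w/c = water / cement
w/c = 177 / 339 = 0.522

0.522


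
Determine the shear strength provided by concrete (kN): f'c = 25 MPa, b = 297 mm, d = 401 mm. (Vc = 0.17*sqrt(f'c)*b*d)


Vc = 0.17 * sqrt(25) * 297 * 401 / 1000
= 101.23 kN

101.23


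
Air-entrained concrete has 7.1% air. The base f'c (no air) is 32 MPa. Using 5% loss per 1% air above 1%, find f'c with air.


Strength loss = (7.1 - 1) * 5 = 30.5%
f'c = 32 * (1 - 30.5/100)
= 22.24 MPa

22.24


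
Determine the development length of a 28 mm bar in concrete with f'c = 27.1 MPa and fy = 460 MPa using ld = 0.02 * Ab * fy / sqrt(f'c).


Ab = pi * 28^2 / 4 = 615.752 mm2
ld = 0.02 * 615.752 * 460 / sqrt(27.1)
= 1088.2 mm

1088.2


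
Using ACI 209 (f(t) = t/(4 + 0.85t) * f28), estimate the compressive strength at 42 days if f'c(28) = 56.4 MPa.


f(42) = 42 / (4 + 0.85 * 42) * 56.4
= 42 / 39.7 * 56.4
= 59.67 MPa

59.67


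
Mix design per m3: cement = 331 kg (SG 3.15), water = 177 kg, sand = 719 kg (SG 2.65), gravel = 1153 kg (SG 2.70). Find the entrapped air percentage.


Vol cement = 331 / (3.15 * 1000) = 0.105079 m3
Vol water = 177 / 1000 = 0.177 m3
Vol sand = 719 / (2.65 * 1000) = 0.271321 m3
Vol gravel = 1153 / (2.70 * 1000) = 0.427037 m3
Total solid + water volume = 0.980437 m3
Air = (1 - 0.980437) * 100 = 1.96%

1.96


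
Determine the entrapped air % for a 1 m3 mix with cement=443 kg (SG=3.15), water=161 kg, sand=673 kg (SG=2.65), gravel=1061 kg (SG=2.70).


Vol cement = 443 / (3.15 * 1000) = 0.140635 m3
Vol water = 161 / 1000 = 0.161 m3
Vol sand = 673 / (2.65 * 1000) = 0.253962 m3
Vol gravel = 1061 / (2.70 * 1000) = 0.392963 m3
Total solid + water volume = 0.94856 m3
Air = (1 - 0.94856) * 100 = 5.14%

5.14


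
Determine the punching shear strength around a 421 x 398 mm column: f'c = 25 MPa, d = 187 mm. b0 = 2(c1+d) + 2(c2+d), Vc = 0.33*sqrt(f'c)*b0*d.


b0 = 2*(421 + 187) + 2*(398 + 187) = 2386 mm
Vc = 0.33 * sqrt(25) * 2386 * 187 / 1000
= 736.2 kN

736.2


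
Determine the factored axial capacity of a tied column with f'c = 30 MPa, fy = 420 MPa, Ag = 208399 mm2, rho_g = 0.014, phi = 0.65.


Ast = rho * Ag = 0.014 * 208399 = 2917.586 mm2
phi*Pn = 0.65 * 0.80 * (0.85 * 30 * (208399 - 2917.586) + 420 * 2917.586) / 1000
= 3361.88 kN

3361.88


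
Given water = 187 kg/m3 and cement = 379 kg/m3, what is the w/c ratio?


w/c = water / cement
w/c = 187 / 379 = 0.493

0.493


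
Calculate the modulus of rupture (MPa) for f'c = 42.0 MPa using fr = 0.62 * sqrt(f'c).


fr = 0.62 * sqrt(42.0)
= 4.018 MPa

4.018


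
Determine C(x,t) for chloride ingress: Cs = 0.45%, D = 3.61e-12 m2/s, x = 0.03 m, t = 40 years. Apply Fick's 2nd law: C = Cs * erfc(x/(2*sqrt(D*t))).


t_seconds = 40 * 365.25 * 24 * 3600 = 1262304000.0 s
arg = 0.03 / (2 * sqrt(3.61e-12 * 1262304000.0))
= 0.2222
erfc(0.2222) = 0.7533
C = 0.45 * 0.7533 = 0.339%

0.339


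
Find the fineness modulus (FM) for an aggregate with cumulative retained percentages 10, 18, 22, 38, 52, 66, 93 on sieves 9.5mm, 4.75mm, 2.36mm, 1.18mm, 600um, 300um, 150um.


FM = sum(cumulative % retained) / 100
= 299 / 100
= 2.99

2.99


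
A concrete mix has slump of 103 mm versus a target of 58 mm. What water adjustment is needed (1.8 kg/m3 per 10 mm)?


Difference = 58 - 103 = -45 mm
Water adjustment = -45 * 1.8 / 10 = -8.1 kg/m3

-8.1


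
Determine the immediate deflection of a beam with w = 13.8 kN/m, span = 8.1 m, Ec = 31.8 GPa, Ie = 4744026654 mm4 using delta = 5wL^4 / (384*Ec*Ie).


Convert: L = 8.1 m = 8100 mm, Ec = 31.8 GPa = 31800 MPa
delta = 5 * 13.8 * 8100^4 / (384 * 31800 * 4744026654)
= 5.13 mm

5.13


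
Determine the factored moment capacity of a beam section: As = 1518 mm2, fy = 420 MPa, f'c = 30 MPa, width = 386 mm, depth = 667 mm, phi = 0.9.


a = As * fy / (0.85 * f'c * b)
= 1518 * 420 / (0.85 * 30 * 386)
= 64.7729 mm
Mn = As * fy * (d - a/2) / 10^6
= 404.6042 kN-m
phi*Mn = 0.9 * 404.6042 = 364.14 kN-m

364.14


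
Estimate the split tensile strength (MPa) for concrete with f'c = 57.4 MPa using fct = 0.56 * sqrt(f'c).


fct = 0.56 * sqrt(57.4)
= 0.56 * 7.576
= 4.243 MPa

4.243


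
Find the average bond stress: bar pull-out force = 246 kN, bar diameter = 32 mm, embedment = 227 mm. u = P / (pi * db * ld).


u = P / (pi * db * ld)
= 246 * 1000 / (pi * 32 * 227)
= 10.78 MPa

10.78


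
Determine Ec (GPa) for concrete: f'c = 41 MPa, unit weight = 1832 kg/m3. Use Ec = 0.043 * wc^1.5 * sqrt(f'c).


Ec = 0.043 * 1832^1.5 * sqrt(41) / 1000
= 21.59 GPa

21.59


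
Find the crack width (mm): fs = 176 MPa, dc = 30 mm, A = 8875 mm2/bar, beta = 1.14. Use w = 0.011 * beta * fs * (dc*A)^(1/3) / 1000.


w = 0.011 * beta * fs * (dc * A)^(1/3) / 1000
= 0.011 * 1.14 * 176 * (30 * 8875)^(1/3) / 1000
= 0.142 mm

0.142


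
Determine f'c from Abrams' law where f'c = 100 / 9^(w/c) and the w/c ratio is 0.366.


f'c = 100 / 9^0.366
= 100 / 2.235
= 44.75 MPa

44.75


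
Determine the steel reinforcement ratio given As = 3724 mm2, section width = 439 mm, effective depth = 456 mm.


rho = As / (b * d)
= 3724 / (439 * 456)
= 0.0186

0.0186


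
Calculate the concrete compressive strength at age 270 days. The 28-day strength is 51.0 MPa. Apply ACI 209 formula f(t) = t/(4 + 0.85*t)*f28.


f(270) = 270 / (4 + 0.85 * 270) * 51.0
= 270 / 233.5 * 51.0
= 58.97 MPa

58.97


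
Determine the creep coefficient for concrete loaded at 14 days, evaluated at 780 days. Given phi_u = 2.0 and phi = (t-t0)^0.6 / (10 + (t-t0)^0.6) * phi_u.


dt = 780 - 14 = 766
phi = 766^0.6 / (10 + 766^0.6) * 2.0
= 1.686

1.686


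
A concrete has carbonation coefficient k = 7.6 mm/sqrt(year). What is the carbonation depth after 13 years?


depth = k * sqrt(t)
= 7.6 * sqrt(13)
= 27.4 mm

27.4


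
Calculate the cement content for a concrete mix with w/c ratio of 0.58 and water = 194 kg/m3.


Cement = water / (w/c)
= 194 / 0.58
= 334.5 kg/m3

334.5


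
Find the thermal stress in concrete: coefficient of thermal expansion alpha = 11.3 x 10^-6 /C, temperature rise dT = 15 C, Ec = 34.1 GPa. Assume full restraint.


sigma = alpha * dT * Ec
= 11.3e-6 * 15 * 34.1 * 1000
= 5.78 MPa

5.78


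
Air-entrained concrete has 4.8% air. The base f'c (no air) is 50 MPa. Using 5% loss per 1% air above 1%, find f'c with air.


Strength loss = (4.8 - 1) * 5 = 19.0%
f'c = 50 * (1 - 19.0/100)
= 40.5 MPa

40.5


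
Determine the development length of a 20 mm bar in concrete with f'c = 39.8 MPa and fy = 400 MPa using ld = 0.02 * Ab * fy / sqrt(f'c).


Ab = pi * 20^2 / 4 = 314.159 mm2
ld = 0.02 * 314.159 * 400 / sqrt(39.8)
= 398.4 mm

398.4


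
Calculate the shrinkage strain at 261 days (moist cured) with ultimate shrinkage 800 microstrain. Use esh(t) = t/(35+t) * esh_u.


esh(261) = 261 / (35 + 261) * 800
= 261 / 296 * 800
= 705.4 microstrain

705.4


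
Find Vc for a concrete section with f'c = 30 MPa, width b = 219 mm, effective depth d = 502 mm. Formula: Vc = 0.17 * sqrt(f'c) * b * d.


Vc = 0.17 * sqrt(30) * 219 * 502 / 1000
= 102.37 kN

102.37


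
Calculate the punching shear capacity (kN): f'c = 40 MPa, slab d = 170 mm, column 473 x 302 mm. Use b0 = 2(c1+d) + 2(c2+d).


b0 = 2*(473 + 170) + 2*(302 + 170) = 2230 mm
Vc = 0.33 * sqrt(40) * 2230 * 170 / 1000
= 791.22 kN

791.22


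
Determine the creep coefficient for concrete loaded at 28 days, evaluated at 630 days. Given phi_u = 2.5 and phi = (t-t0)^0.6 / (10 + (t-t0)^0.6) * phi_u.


dt = 630 - 28 = 602
phi = 602^0.6 / (10 + 602^0.6) * 2.5
= 2.058

2.058


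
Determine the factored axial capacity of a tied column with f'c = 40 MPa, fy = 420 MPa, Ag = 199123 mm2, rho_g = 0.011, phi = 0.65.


Ast = rho * Ag = 0.011 * 199123 = 2190.353 mm2
phi*Pn = 0.65 * 0.80 * (0.85 * 40 * (199123 - 2190.353) + 420 * 2190.353) / 1000
= 3960.14 kN

3960.14


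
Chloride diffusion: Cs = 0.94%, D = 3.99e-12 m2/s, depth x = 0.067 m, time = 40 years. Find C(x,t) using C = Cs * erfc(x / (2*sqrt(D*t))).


t_seconds = 40 * 365.25 * 24 * 3600 = 1262304000.0 s
arg = 0.067 / (2 * sqrt(3.99e-12 * 1262304000.0))
= 0.472
erfc(0.472) = 0.5044
C = 0.94 * 0.5044 = 0.4741%

0.4741


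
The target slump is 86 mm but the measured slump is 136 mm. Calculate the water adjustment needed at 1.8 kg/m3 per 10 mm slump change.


Difference = 86 - 136 = -50 mm
Water adjustment = -50 * 1.8 / 10 = -9.0 kg/m3

-9.0


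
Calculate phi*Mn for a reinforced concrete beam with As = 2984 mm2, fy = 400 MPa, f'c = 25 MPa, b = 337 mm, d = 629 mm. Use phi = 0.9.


a = As * fy / (0.85 * f'c * b)
= 2984 * 400 / (0.85 * 25 * 337)
= 166.6748 mm
Mn = As * fy * (d - a/2) / 10^6
= 651.3029 kN-m
phi*Mn = 0.9 * 651.3029 = 586.17 kN-m

586.17


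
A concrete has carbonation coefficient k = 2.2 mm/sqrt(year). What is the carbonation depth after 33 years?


depth = k * sqrt(t)
= 2.2 * sqrt(33)
= 12.64 mm

12.64


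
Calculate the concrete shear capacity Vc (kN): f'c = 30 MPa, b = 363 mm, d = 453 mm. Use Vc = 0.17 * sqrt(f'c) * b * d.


Vc = 0.17 * sqrt(30) * 363 * 453 / 1000
= 153.11 kN

153.11


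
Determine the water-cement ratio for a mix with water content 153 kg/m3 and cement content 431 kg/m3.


w/c = water / cement
w/c = 153 / 431 = 0.355

0.355


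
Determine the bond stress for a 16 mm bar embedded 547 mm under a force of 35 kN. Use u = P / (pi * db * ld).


u = P / (pi * db * ld)
= 35 * 1000 / (pi * 16 * 547)
= 1.273 MPa

1.273


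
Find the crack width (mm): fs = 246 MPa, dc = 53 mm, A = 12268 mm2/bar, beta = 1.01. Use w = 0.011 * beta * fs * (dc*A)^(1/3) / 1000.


w = 0.011 * beta * fs * (dc * A)^(1/3) / 1000
= 0.011 * 1.01 * 246 * (53 * 12268)^(1/3) / 1000
= 0.237 mm

0.237


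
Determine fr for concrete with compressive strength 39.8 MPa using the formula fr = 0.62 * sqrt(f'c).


fr = 0.62 * sqrt(39.8)
= 3.911 MPa

3.911


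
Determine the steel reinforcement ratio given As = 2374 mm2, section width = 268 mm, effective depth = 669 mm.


rho = As / (b * d)
= 2374 / (268 * 669)
= 0.0132

0.0132


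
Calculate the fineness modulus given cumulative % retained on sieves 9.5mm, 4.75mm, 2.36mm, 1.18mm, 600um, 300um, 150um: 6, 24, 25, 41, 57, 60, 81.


FM = sum(cumulative % retained) / 100
= 294 / 100
= 2.94

2.94


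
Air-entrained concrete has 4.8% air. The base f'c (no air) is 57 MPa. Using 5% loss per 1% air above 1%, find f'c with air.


Strength loss = (4.8 - 1) * 5 = 19.0%
f'c = 57 * (1 - 19.0/100)
= 46.17 MPa

46.17


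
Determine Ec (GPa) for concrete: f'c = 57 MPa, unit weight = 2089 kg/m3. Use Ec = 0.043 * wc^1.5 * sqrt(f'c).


Ec = 0.043 * 2089^1.5 * sqrt(57) / 1000
= 31.0 GPa

31.0


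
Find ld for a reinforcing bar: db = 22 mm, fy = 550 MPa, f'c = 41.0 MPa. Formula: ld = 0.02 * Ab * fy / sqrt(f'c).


Ab = pi * 22^2 / 4 = 380.133 mm2
ld = 0.02 * 380.133 * 550 / sqrt(41.0)
= 653.0 mm

653.0


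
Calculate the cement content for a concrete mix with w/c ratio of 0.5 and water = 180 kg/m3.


Cement = water / (w/c)
= 180 / 0.5
= 360.0 kg/m3

360.0


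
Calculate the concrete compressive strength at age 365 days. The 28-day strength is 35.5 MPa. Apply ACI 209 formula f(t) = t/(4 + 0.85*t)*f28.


f(365) = 365 / (4 + 0.85 * 365) * 35.5
= 365 / 314.25 * 35.5
= 41.23 MPa

41.23


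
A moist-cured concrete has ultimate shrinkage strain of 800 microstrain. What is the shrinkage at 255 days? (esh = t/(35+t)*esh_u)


esh(255) = 255 / (35 + 255) * 800
= 255 / 290 * 800
= 703.4 microstrain

703.4


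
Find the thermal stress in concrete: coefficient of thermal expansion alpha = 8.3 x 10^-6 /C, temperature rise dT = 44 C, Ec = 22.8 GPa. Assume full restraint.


sigma = alpha * dT * Ec
= 8.3e-6 * 44 * 22.8 * 1000
= 8.327 MPa

8.327


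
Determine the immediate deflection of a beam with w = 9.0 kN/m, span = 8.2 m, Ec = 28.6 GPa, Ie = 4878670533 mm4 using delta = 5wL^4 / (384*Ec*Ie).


Convert: L = 8.2 m = 8200 mm, Ec = 28.6 GPa = 28600 MPa
delta = 5 * 9.0 * 8200^4 / (384 * 28600 * 4878670533)
= 3.8 mm

3.8


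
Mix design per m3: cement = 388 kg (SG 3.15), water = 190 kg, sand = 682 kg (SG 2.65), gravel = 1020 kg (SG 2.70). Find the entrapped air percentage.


Vol cement = 388 / (3.15 * 1000) = 0.123175 m3
Vol water = 190 / 1000 = 0.19 m3
Vol sand = 682 / (2.65 * 1000) = 0.257358 m3
Vol gravel = 1020 / (2.70 * 1000) = 0.377778 m3
Total solid + water volume = 0.948311 m3
Air = (1 - 0.948311) * 100 = 5.17%

5.17


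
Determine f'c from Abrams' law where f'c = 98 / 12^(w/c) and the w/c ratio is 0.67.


f'c = 98 / 12^0.67
= 98 / 5.285
= 18.54 MPa

18.54


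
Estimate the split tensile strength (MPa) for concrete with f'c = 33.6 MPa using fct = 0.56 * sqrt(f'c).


fct = 0.56 * sqrt(33.6)
= 0.56 * 5.797
= 3.246 MPa

3.246


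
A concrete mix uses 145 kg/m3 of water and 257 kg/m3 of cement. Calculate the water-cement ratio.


w/c = water / cement
w/c = 145 / 257 = 0.564

0.564


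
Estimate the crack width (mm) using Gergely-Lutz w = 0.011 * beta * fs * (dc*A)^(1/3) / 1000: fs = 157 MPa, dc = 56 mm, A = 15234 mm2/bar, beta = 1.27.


w = 0.011 * beta * fs * (dc * A)^(1/3) / 1000
= 0.011 * 1.27 * 157 * (56 * 15234)^(1/3) / 1000
= 0.208 mm

0.208


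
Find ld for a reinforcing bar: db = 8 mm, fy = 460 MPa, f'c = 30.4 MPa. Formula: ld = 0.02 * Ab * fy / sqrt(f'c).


Ab = pi * 8^2 / 4 = 50.265 mm2
ld = 0.02 * 50.265 * 460 / sqrt(30.4)
= 83.9 mm

83.9


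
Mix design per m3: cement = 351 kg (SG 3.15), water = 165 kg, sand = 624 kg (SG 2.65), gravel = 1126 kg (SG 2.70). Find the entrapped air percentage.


Vol cement = 351 / (3.15 * 1000) = 0.111429 m3
Vol water = 165 / 1000 = 0.165 m3
Vol sand = 624 / (2.65 * 1000) = 0.235472 m3
Vol gravel = 1126 / (2.70 * 1000) = 0.417037 m3
Total solid + water volume = 0.928937 m3
Air = (1 - 0.928937) * 100 = 7.11%

7.11


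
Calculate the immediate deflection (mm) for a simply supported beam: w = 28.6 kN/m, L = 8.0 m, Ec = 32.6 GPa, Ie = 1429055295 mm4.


Convert: L = 8.0 m = 8000 mm, Ec = 32.6 GPa = 32600 MPa
delta = 5 * 28.6 * 8000^4 / (384 * 32600 * 1429055295)
= 32.74 mm

32.74


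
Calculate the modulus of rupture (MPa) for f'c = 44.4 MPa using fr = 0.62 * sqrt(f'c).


fr = 0.62 * sqrt(44.4)
= 4.131 MPa

4.131


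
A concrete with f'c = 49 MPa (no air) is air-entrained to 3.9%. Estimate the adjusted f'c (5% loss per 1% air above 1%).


Strength loss = (3.9 - 1) * 5 = 14.5%
f'c = 49 * (1 - 14.5/100)
= 41.89 MPa

41.89


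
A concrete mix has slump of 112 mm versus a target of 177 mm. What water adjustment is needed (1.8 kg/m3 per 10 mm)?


Difference = 177 - 112 = 65 mm
Water adjustment = 65 * 1.8 / 10 = 11.7 kg/m3

11.7


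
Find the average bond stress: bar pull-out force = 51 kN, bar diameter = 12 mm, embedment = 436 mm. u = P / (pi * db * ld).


u = P / (pi * db * ld)
= 51 * 1000 / (pi * 12 * 436)
= 3.103 MPa

3.103


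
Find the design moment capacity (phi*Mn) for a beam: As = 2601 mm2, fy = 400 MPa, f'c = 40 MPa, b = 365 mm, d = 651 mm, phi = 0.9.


a = As * fy / (0.85 * f'c * b)
= 2601 * 400 / (0.85 * 40 * 365)
= 83.8356 mm
Mn = As * fy * (d - a/2) / 10^6
= 633.6891 kN-m
phi*Mn = 0.9 * 633.6891 = 570.32 kN-m

570.32


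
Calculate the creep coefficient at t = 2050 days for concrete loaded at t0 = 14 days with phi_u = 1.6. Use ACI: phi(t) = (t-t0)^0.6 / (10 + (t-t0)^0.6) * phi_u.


dt = 2050 - 14 = 2036
phi = 2036^0.6 / (10 + 2036^0.6) * 1.6
= 1.45

1.45


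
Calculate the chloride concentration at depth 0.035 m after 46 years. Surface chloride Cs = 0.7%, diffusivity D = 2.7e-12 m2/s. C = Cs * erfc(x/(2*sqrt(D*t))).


t_seconds = 46 * 365.25 * 24 * 3600 = 1451649600.0 s
arg = 0.035 / (2 * sqrt(2.7e-12 * 1451649600.0))
= 0.2795
erfc(0.2795) = 0.6926
C = 0.7 * 0.6926 = 0.4848%

0.4848


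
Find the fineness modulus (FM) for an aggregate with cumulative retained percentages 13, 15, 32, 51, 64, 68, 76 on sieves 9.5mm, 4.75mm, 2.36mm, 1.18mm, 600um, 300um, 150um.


FM = sum(cumulative % retained) / 100
= 319 / 100
= 3.19

3.19


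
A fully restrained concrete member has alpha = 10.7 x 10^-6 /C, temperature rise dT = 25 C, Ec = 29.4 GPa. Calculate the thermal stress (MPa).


sigma = alpha * dT * Ec
= 10.7e-6 * 25 * 29.4 * 1000
= 7.864 MPa

7.864
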